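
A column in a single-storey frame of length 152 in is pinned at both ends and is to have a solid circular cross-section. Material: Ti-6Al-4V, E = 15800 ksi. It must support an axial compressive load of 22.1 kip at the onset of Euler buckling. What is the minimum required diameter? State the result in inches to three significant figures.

d ≈ 2.86 in

L_e = K·L = 1 × 152 = 152.0 in
Required I = P_cr·L_e²/(π²E) = 2.210×10^4 × 152.0² / (π² × 1.58×10^7) = 3.274 in⁴
Solid circle: I = πd⁴/64  ⇒  d = (64I/π)^(1/4) = (64×3.274/π)^(1/4) = 2.86 in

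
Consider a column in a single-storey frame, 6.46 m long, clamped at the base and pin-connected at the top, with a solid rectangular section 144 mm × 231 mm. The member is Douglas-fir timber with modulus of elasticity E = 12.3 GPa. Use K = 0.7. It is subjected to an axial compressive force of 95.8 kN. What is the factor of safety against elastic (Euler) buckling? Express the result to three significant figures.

Buckling occurs about the weak axis: I_min = h·b³/12 with b = 144 mm (the shorter side).
I_min = 231×144³/12 = 5.748×10^7 mm⁴
I = 5.748×10^7 mm⁴ = 5.748×10^-5 m⁴
Effective length L_e = K·L = 0.7 × 6.46 = 4.522 m
P_cr = π²EI / L_e² = π² × 12.3×10⁹ × 5.748×10^-5 / 4.522² = 3.412×10^5 N
Factor of safety n = P_cr / P = 341.24 / 95.8 = 3.56

n ≈ 3.56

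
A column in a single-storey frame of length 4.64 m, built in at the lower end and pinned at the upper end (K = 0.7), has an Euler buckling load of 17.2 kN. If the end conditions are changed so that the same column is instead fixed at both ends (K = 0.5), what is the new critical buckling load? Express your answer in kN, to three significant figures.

P_cr ≈ 33.7 kN

P_cr ∝ 1/K², so P_cr,new = P_cr,old × (K_old/K_new)² = 17.2 × (0.7/0.5)²
= 17.2 × 1.960 = 33.7 kN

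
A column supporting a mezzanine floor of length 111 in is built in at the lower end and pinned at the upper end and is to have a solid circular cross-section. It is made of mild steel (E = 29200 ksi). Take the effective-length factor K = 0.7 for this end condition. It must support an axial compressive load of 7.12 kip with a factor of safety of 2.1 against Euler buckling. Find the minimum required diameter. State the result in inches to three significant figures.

d ≈ 1.59 in

Required P_cr = n·P = 2.1 × 7.12 = 14.95 kip
L_e = K·L = 0.7 × 111 = 77.70 in
Required I = P_cr·L_e²/(π²E) = 1.495×10^4 × 77.70² / (π² × 2.92×10^7) = 0.3132 in⁴
Solid circle: I = πd⁴/64  ⇒  d = (64I/π)^(1/4) = (64×0.3132/π)^(1/4) = 1.59 in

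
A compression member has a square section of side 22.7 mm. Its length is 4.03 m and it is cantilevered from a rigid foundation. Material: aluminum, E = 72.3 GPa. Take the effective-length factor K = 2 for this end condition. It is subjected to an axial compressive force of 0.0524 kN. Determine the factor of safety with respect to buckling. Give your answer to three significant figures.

I = a⁴/12 = 22.7⁴/12 = 2.213×10^4 mm⁴
I = 2.213×10^4 mm⁴ = 2.213×10^-8 m⁴
Effective length L_e = K·L = 2 × 4.03 = 8.060 m
P_cr = π²EI / L_e² = π² × 72.3×10⁹ × 2.213×10^-8 / 8.060² = 243.0 N
Factor of safety n = P_cr / P = 0.24305 / 0.0524 = 4.64

n ≈ 4.64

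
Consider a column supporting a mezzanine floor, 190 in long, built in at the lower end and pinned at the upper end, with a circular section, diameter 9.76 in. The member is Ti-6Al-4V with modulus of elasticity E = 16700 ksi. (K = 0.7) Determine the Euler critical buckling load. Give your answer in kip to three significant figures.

P_cr ≈ 4150 kip

I = πd⁴/64 = π×9.76⁴/64 = 445.4 in⁴
Effective length L_e = K·L = 0.7 × 190 = 133.0 in
P_cr = π²EI / L_e² = π² × 16700×10³ × 445.4 / 133.0² = 4.150×10^6 lb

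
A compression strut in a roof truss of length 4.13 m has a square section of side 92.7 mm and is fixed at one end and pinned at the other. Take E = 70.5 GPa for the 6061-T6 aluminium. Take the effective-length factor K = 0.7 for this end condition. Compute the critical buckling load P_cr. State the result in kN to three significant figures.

I = a⁴/12 = 92.7⁴/12 = 6.154×10^6 mm⁴
I = 6.154×10^6 mm⁴ = 6.154×10^-6 m⁴
Effective length L_e = K·L = 0.7 × 4.13 = 2.891 m
P_cr = π²EI / L_e² = π² × 70.5×10⁹ × 6.154×10^-6 / 2.891² = 5.123×10^5 N

P_cr ≈ 512 kN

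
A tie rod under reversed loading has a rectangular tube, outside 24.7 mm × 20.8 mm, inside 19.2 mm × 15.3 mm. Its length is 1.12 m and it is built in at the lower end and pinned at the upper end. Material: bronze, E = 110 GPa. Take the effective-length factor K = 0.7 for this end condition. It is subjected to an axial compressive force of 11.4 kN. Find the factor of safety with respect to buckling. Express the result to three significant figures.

Weak-axis I_min = (h_o·b_o³ − h_i·b_i³)/12 with b_o = 20.8, b_i = 15.30 mm (shorter outer/inner sides).
I_min = (24.7×20.8³ − 19.20×15.30³)/12 = 1.279×10^4 mm⁴
I = 1.279×10^4 mm⁴ = 1.279×10^-8 m⁴
Effective length L_e = K·L = 0.7 × 1.12 = 0.7840 m
P_cr = π²EI / L_e² = π² × 110×10⁹ × 1.279×10^-8 / 0.7840² = 2.259×10^4 N
Factor of safety n = P_cr / P = 22.595 / 11.4 = 1.98

n ≈ 1.98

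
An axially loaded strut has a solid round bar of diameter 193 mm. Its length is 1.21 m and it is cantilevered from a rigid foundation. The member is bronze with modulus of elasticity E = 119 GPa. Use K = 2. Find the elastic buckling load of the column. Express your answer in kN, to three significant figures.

I = πd⁴/64 = π×193⁴/64 = 6.811×10^7 mm⁴
I = 6.811×10^7 mm⁴ = 6.811×10^-5 m⁴
Effective length L_e = K·L = 2 × 1.21 = 2.420 m
P_cr = π²EI / L_e² = π² × 119×10⁹ × 6.811×10^-5 / 2.420² = 1.366×10^7 N

P_cr ≈ 13700 kN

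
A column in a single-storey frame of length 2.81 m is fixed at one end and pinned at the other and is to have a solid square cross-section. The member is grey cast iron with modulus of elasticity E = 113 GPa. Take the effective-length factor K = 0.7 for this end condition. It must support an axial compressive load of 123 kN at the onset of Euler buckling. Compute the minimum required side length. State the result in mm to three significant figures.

L_e = K·L = 0.7 × 2.81 = 1.967 m
Required I = P_cr·L_e²/(π²E) = 1.230×10^5 × 1.967² / (π² × 1.13×10^11) = 4.267×10^-7 m⁴
I_req = 4.267×10^5 mm⁴
Solid square: I = a⁴/12  ⇒  a = (12I)^(1/4) = (12×4.267×10^5)^(1/4) = 47.6 mm

a ≈ 47.6 mm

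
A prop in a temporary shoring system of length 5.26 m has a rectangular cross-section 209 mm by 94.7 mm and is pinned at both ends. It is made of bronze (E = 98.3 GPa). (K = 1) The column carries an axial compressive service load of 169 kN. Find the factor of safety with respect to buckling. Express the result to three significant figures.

Buckling occurs about the weak axis: I_min = h·b³/12 with b = 94.7 mm (the shorter side).
I_min = 209×94.7³/12 = 1.479×10^7 mm⁴
I = 1.479×10^7 mm⁴ = 1.479×10^-5 m⁴
Effective length L_e = K·L = 1 × 5.26 = 5.260 m
P_cr = π²EI / L_e² = π² × 98.3×10⁹ × 1.479×10^-5 / 5.260² = 5.187×10^5 N
Factor of safety n = P_cr / P = 518.68 / 169 = 3.07

n ≈ 3.07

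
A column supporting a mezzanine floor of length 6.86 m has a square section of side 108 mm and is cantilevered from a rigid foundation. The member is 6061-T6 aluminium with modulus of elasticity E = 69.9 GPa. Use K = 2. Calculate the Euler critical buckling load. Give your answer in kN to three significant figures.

I = a⁴/12 = 108⁴/12 = 1.134×10^7 mm⁴
I = 1.134×10^7 mm⁴ = 1.134×10^-5 m⁴
Effective length L_e = K·L = 2 × 6.86 = 13.72 m
P_cr = π²EI / L_e² = π² × 69.9×10⁹ × 1.134×10^-5 / 13.72² = 4.155×10^4 N

P_cr ≈ 41.6 kN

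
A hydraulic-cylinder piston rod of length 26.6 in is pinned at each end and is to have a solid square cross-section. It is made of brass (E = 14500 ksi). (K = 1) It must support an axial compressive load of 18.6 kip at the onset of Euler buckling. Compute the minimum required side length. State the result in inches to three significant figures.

a ≈ 1.02 in

L_e = K·L = 1 × 26.6 = 26.60 in
Required I = P_cr·L_e²/(π²E) = 1.860×10^4 × 26.60² / (π² × 1.45×10^7) = 9.196×10^-2 in⁴
Solid square: I = a⁴/12  ⇒  a = (12I)^(1/4) = (12×9.196×10^-2)^(1/4) = 1.02 in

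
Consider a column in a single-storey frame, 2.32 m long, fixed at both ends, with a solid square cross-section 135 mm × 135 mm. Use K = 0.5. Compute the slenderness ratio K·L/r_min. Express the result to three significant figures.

I = a⁴/12 = 135⁴/12 = 2.768×10^7 mm⁴
A = 1.823×10^4 mm²;  r_min = √(I/A) = √(2.768×10^7/1.823×10^4) = 38.97 mm
L_e = K·L = 0.5 × 2.32 m = 1.160 m = 1160.0 mm
λ = L_e / r_min = 1160.0 / 38.97 = 29.8

λ ≈ 29.8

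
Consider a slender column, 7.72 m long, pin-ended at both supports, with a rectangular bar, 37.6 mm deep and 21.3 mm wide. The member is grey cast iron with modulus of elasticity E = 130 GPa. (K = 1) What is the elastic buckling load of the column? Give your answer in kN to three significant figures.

P_cr ≈ 0.652 kN

Buckling occurs about the weak axis: I_min = h·b³/12 with b = 21.3 mm (the shorter side).
I_min = 37.6×21.3³/12 = 3.028×10^4 mm⁴
I = 3.028×10^4 mm⁴ = 3.028×10^-8 m⁴
Effective length L_e = K·L = 1 × 7.72 = 7.720 m
P_cr = π²EI / L_e² = π² × 130×10⁹ × 3.028×10^-8 / 7.720² = 651.9 N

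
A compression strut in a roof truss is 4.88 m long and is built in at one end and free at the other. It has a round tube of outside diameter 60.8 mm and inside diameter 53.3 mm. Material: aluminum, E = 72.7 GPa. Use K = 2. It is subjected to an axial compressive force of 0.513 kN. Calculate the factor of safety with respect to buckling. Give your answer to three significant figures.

n ≈ 4.03

d_o = 60.8 mm, d_i = 53.3 mm
I = π(d_o⁴ − d_i⁴)/64 = π(60.8⁴ − 53.30⁴)/64 = 2.746×10^5 mm⁴
I = 2.746×10^5 mm⁴ = 2.746×10^-7 m⁴
Effective length L_e = K·L = 2 × 4.88 = 9.760 m
P_cr = π²EI / L_e² = π² × 72.7×10⁹ × 2.746×10^-7 / 9.760² = 2.069×10^3 N
Factor of safety n = P_cr / P = 2.0685 / 0.513 = 4.03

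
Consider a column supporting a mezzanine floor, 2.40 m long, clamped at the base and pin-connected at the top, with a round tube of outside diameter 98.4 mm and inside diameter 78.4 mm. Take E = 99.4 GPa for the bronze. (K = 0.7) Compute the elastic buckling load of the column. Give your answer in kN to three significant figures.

d_o = 98.4 mm, d_i = 78.4 mm
I = π(d_o⁴ − d_i⁴)/64 = π(98.4⁴ − 78.40⁴)/64 = 2.748×10^6 mm⁴
I = 2.748×10^6 mm⁴ = 2.748×10^-6 m⁴
Effective length L_e = K·L = 0.7 × 2.40 = 1.680 m
P_cr = π²EI / L_e² = π² × 99.4×10⁹ × 2.748×10^-6 / 1.680² = 9.550×10^5 N

P_cr ≈ 955 kN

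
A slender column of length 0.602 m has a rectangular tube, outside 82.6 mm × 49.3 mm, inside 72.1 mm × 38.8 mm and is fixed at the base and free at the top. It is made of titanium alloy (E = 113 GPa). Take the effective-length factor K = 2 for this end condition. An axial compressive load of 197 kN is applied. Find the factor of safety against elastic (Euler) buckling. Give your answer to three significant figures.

Weak-axis I_min = (h_o·b_o³ − h_i·b_i³)/12 with b_o = 49.3, b_i = 38.80 mm (shorter outer/inner sides).
I_min = (82.6×49.3³ − 72.10×38.80³)/12 = 4.738×10^5 mm⁴
I = 4.738×10^5 mm⁴ = 4.738×10^-7 m⁴
Effective length L_e = K·L = 2 × 0.602 = 1.204 m
P_cr = π²EI / L_e² = π² × 113×10⁹ × 4.738×10^-7 / 1.204² = 3.645×10^5 N
Factor of safety n = P_cr / P = 364.54 / 197 = 1.85

n ≈ 1.85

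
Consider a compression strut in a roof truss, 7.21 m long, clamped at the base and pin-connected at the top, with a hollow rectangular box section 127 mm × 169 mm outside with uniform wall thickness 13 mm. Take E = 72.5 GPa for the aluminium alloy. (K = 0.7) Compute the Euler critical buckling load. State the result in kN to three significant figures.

Inner dimensions: h_i = 169 − 2×13 = 143.0 mm, b_i = 127 − 2×13 = 101.0 mm
Weak-axis I_min = (h_o·b_o³ − h_i·b_i³)/12 with b_o = 127, b_i = 101.0 mm (shorter outer/inner sides).
I_min = (169×127³ − 143.0×101.0³)/12 = 1.657×10^7 mm⁴
I = 1.657×10^7 mm⁴ = 1.657×10^-5 m⁴
Effective length L_e = K·L = 0.7 × 7.21 = 5.047 m
P_cr = π²EI / L_e² = π² × 72.5×10⁹ × 1.657×10^-5 / 5.047² = 4.655×10^5 N

P_cr ≈ 465 kN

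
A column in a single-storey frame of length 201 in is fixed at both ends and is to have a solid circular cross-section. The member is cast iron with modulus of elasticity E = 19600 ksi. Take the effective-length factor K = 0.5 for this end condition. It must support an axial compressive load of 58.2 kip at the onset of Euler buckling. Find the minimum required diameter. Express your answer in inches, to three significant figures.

d ≈ 2.80 in

L_e = K·L = 0.5 × 201 = 100.5 in
Required I = P_cr·L_e²/(π²E) = 5.820×10^4 × 100.5² / (π² × 1.96×10^7) = 3.039 in⁴
Solid circle: I = πd⁴/64  ⇒  d = (64I/π)^(1/4) = (64×3.039/π)^(1/4) = 2.80 in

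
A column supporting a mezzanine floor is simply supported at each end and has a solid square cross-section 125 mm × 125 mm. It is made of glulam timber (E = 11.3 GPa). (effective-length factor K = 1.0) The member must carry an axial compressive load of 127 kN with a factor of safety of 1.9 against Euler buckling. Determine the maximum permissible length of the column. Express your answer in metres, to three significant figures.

L_max ≈ 3.07 m

I = a⁴/12 = 125⁴/12 = 2.035×10^7 mm⁴
I = 2.035×10^-5 m⁴
Required critical load P_cr = n·P = 1.9 × 127 = 241.3 kN = 2.413×10^5 N
From P_cr = π²EI/(K·L)²:  L = (1/K)·√(π²EI/P_cr) = (1/1)·√(π²×1.13×10^10×2.035×10^-5/2.413×10^5)
L = 3.07 m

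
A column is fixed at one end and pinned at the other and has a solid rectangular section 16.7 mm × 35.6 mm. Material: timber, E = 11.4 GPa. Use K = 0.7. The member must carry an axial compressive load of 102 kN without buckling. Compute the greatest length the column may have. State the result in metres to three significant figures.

L_max ≈ 0.176 m

Buckling occurs about the weak axis: I_min = h·b³/12 with b = 16.7 mm (the shorter side).
I_min = 35.6×16.7³/12 = 1.382×10^4 mm⁴
I = 1.382×10^-8 m⁴
At the buckling limit P_cr = P = 1.020×10^5 N
From P_cr = π²EI/(K·L)²:  L = (1/K)·√(π²EI/P_cr) = (1/0.7)·√(π²×1.14×10^10×1.382×10^-8/1.020×10^5)
L = 0.176 m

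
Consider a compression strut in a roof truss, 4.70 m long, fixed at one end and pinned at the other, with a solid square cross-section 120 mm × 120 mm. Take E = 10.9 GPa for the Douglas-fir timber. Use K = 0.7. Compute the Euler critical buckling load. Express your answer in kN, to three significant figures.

P_cr ≈ 172 kN

I = a⁴/12 = 120⁴/12 = 1.728×10^7 mm⁴
I = 1.728×10^7 mm⁴ = 1.728×10^-5 m⁴
Effective length L_e = K·L = 0.7 × 4.70 = 3.290 m
P_cr = π²EI / L_e² = π² × 10.9×10⁹ × 1.728×10^-5 / 3.290² = 1.717×10^5 N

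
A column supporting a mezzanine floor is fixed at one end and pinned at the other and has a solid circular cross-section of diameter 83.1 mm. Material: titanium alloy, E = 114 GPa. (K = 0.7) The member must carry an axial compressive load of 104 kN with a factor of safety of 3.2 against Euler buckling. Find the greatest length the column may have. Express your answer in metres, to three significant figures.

L_max ≈ 4.02 m

I = πd⁴/64 = π×83.1⁴/64 = 2.341×10^6 mm⁴
I = 2.341×10^-6 m⁴
Required critical load P_cr = n·P = 3.2 × 104 = 332.8 kN = 3.328×10^5 N
From P_cr = π²EI/(K·L)²:  L = (1/K)·√(π²EI/P_cr) = (1/0.7)·√(π²×1.14×10^11×2.341×10^-6/3.328×10^5)
L = 4.02 m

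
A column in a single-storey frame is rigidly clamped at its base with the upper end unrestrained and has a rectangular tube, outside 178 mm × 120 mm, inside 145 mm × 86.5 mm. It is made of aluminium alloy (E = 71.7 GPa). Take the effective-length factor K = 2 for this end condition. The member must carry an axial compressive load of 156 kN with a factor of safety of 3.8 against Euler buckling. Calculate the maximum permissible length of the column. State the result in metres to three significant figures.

L_max ≈ 2.31 m

Weak-axis I_min = (h_o·b_o³ − h_i·b_i³)/12 with b_o = 120, b_i = 86.50 mm (shorter outer/inner sides).
I_min = (178×120³ − 145.0×86.50³)/12 = 1.781×10^7 mm⁴
I = 1.781×10^-5 m⁴
Required critical load P_cr = n·P = 3.8 × 156 = 592.8 kN = 5.928×10^5 N
From P_cr = π²EI/(K·L)²:  L = (1/K)·√(π²EI/P_cr) = (1/2)·√(π²×7.17×10^10×1.781×10^-5/5.928×10^5)
L = 2.31 m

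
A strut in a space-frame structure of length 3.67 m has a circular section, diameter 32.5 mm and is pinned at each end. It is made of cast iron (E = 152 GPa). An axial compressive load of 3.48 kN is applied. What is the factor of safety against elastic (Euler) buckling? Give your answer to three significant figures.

n ≈ 1.75

I = πd⁴/64 = π×32.5⁴/64 = 5.477×10^4 mm⁴
I = 5.477×10^4 mm⁴ = 5.477×10^-8 m⁴
Effective length L_e = K·L = 1 × 3.67 = 3.670 m
P_cr = π²EI / L_e² = π² × 152×10⁹ × 5.477×10^-8 / 3.670² = 6.100×10^3 N
Factor of safety n = P_cr / P = 6.0998 / 3.48 = 1.75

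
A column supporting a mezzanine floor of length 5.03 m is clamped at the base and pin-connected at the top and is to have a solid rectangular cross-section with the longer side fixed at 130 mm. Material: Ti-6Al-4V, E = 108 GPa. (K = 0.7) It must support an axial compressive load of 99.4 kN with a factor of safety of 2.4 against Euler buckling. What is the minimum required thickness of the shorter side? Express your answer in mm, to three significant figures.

b ≈ 63.5 mm

Required P_cr = n·P = 2.4 × 99.4 = 238.6 kN
L_e = K·L = 0.7 × 5.03 = 3.521 m
Required I = P_cr·L_e²/(π²E) = 2.386×10^5 × 3.521² / (π² × 1.08×10^11) = 2.775×10^-6 m⁴
I_req = 2.775×10^6 mm⁴
Rectangle, weak axis: I_min = h·b³/12 with h = 130 mm fixed  ⇒  b = (12I/h)^(1/3) = 63.5 mm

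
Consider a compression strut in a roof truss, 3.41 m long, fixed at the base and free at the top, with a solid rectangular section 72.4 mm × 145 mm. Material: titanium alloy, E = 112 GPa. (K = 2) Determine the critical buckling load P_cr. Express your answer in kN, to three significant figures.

P_cr ≈ 109 kN

Buckling occurs about the weak axis: I_min = h·b³/12 with b = 72.4 mm (the shorter side).
I_min = 145×72.4³/12 = 4.586×10^6 mm⁴
I = 4.586×10^6 mm⁴ = 4.586×10^-6 m⁴
Effective length L_e = K·L = 2 × 3.41 = 6.820 m
P_cr = π²EI / L_e² = π² × 112×10⁹ × 4.586×10^-6 / 6.820² = 1.090×10^5 N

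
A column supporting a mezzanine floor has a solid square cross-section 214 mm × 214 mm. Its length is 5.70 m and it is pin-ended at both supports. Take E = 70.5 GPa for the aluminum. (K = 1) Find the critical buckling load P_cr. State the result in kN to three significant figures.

I = a⁴/12 = 214⁴/12 = 1.748×10^8 mm⁴
I = 1.748×10^8 mm⁴ = 1.748×10^-4 m⁴
Effective length L_e = K·L = 1 × 5.70 = 5.700 m
P_cr = π²EI / L_e² = π² × 70.5×10⁹ × 1.748×10^-4 / 5.700² = 3.743×10^6 N

P_cr ≈ 3740 kN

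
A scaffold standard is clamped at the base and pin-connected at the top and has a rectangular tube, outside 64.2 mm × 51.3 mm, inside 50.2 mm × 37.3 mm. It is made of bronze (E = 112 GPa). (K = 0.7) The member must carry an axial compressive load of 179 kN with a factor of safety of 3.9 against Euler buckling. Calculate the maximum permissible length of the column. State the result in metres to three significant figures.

L_max ≈ 1.28 m

Weak-axis I_min = (h_o·b_o³ − h_i·b_i³)/12 with b_o = 51.3, b_i = 37.30 mm (shorter outer/inner sides).
I_min = (64.2×51.3³ − 50.20×37.30³)/12 = 5.052×10^5 mm⁴
I = 5.052×10^-7 m⁴
Required critical load P_cr = n·P = 3.9 × 179 = 698.1 kN = 6.981×10^5 N
From P_cr = π²EI/(K·L)²:  L = (1/K)·√(π²EI/P_cr) = (1/0.7)·√(π²×1.12×10^11×5.052×10^-7/6.981×10^5)
L = 1.28 m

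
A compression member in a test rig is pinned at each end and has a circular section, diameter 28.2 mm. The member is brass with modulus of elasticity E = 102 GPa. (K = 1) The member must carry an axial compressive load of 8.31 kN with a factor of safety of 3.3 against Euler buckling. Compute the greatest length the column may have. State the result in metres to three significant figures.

L_max ≈ 1.07 m

I = πd⁴/64 = π×28.2⁴/64 = 3.104×10^4 mm⁴
I = 3.104×10^-8 m⁴
Required critical load P_cr = n·P = 3.3 × 8.31 = 27.42 kN = 2.742×10^4 N
From P_cr = π²EI/(K·L)²:  L = (1/K)·√(π²EI/P_cr) = (1/1)·√(π²×1.02×10^11×3.104×10^-8/2.742×10^4)
L = 1.07 m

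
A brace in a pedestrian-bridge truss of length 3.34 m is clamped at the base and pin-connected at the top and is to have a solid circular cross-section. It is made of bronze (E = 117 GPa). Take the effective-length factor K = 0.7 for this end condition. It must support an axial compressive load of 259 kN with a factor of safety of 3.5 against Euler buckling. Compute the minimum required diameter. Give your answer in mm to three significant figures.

d ≈ 96.7 mm

Required P_cr = n·P = 3.5 × 259 = 906.5 kN
L_e = K·L = 0.7 × 3.34 = 2.338 m
Required I = P_cr·L_e²/(π²E) = 9.065×10^5 × 2.338² / (π² × 1.17×10^11) = 4.291×10^-6 m⁴
I_req = 4.291×10^6 mm⁴
Solid circle: I = πd⁴/64  ⇒  d = (64I/π)^(1/4) = (64×4.291×10^6/π)^(1/4) = 96.7 mm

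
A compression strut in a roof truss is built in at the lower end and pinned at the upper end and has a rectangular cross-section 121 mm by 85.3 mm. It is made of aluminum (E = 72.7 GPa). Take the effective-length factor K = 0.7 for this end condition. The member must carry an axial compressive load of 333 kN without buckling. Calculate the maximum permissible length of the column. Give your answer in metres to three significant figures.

L_max ≈ 5.25 m

Buckling occurs about the weak axis: I_min = h·b³/12 with b = 85.3 mm (the shorter side).
I_min = 121×85.3³/12 = 6.258×10^6 mm⁴
I = 6.258×10^-6 m⁴
At the buckling limit P_cr = P = 3.330×10^5 N
From P_cr = π²EI/(K·L)²:  L = (1/K)·√(π²EI/P_cr) = (1/0.7)·√(π²×7.27×10^10×6.258×10^-6/3.330×10^5)
L = 5.25 m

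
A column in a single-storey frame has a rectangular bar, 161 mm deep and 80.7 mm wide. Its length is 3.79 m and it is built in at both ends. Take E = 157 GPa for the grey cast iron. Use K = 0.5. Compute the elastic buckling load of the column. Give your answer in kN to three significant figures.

Buckling occurs about the weak axis: I_min = h·b³/12 with b = 80.7 mm (the shorter side).
I_min = 161×80.7³/12 = 7.051×10^6 mm⁴
I = 7.051×10^6 mm⁴ = 7.051×10^-6 m⁴
Effective length L_e = K·L = 0.5 × 3.79 = 1.895 m
P_cr = π²EI / L_e² = π² × 157×10⁹ × 7.051×10^-6 / 1.895² = 3.043×10^6 N

P_cr ≈ 3040 kN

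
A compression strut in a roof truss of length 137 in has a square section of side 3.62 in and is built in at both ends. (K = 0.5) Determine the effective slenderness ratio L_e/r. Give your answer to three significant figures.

I = a⁴/12 = 3.62⁴/12 = 14.31 in⁴
A = 13.10 in²;  r_min = √(I/A) = √(14.31/13.10) = 1.045 in
L_e = K·L = 0.5 × 137 = 68.50 in
λ = L_e / r_min = 68.500 / 1.045 = 65.5

λ ≈ 65.5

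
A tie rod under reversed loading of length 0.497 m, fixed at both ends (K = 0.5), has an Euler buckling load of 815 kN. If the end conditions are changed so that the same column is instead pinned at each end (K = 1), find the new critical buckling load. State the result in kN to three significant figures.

P_cr ≈ 204 kN

P_cr ∝ 1/K², so P_cr,new = P_cr,old × (K_old/K_new)² = 815 × (0.5/1)²
= 815 × 0.2500 = 204 kN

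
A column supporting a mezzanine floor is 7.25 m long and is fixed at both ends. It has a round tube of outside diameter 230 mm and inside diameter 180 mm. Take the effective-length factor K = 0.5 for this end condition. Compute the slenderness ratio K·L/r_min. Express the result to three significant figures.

λ ≈ 49.6

d_o = 230 mm, d_i = 180 mm
I = π(d_o⁴ − d_i⁴)/64 = π(230⁴ − 180.0⁴)/64 = 8.584×10^7 mm⁴
A = 1.610×10^4 mm²;  r_min = √(I/A) = √(8.584×10^7/1.610×10^4) = 73.02 mm
L_e = K·L = 0.5 × 7.25 m = 3.625 m = 3625.0 mm
λ = L_e / r_min = 3625.0 / 73.02 = 49.6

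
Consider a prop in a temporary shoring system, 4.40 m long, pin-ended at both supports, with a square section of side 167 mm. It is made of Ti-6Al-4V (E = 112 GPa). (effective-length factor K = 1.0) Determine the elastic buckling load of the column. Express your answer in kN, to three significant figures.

P_cr ≈ 3700 kN

I = a⁴/12 = 167⁴/12 = 6.482×10^7 mm⁴
I = 6.482×10^7 mm⁴ = 6.482×10^-5 m⁴
Effective length L_e = K·L = 1 × 4.40 = 4.400 m
P_cr = π²EI / L_e² = π² × 112×10⁹ × 6.482×10^-5 / 4.400² = 3.701×10^6 N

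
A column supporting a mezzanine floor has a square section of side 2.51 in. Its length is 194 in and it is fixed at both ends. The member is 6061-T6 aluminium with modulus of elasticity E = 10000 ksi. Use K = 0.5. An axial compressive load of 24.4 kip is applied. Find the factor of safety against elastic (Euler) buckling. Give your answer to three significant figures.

I = a⁴/12 = 2.51⁴/12 = 3.308 in⁴
Effective length L_e = K·L = 0.5 × 194 = 97.00 in
P_cr = π²EI / L_e² = π² × 10000×10³ × 3.308 / 97.00² = 3.470×10^4 lb
Factor of safety n = P_cr / P = 34.695 / 24.4 = 1.42

n ≈ 1.42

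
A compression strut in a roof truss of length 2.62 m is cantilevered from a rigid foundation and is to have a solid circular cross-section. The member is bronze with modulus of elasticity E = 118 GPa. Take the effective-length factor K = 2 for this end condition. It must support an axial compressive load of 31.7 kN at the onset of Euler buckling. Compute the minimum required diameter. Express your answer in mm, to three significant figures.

L_e = K·L = 2 × 2.62 = 5.240 m
Required I = P_cr·L_e²/(π²E) = 3.170×10^4 × 5.240² / (π² × 1.18×10^11) = 7.474×10^-7 m⁴
I_req = 7.474×10^5 mm⁴
Solid circle: I = πd⁴/64  ⇒  d = (64I/π)^(1/4) = (64×7.474×10^5/π)^(1/4) = 62.5 mm

d ≈ 62.5 mm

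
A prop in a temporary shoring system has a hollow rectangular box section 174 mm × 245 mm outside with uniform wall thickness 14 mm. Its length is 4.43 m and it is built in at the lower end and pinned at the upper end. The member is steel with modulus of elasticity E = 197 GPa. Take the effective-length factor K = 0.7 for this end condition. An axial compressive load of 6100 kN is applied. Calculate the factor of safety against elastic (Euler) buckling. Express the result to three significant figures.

n ≈ 1.70

Inner dimensions: h_i = 245 − 2×14 = 217.0 mm, b_i = 174 − 2×14 = 146.0 mm
Weak-axis I_min = (h_o·b_o³ − h_i·b_i³)/12 with b_o = 174, b_i = 146.0 mm (shorter outer/inner sides).
I_min = (245×174³ − 217.0×146.0³)/12 = 5.128×10^7 mm⁴
I = 5.128×10^7 mm⁴ = 5.128×10^-5 m⁴
Effective length L_e = K·L = 0.7 × 4.43 = 3.101 m
P_cr = π²EI / L_e² = π² × 197×10⁹ × 5.128×10^-5 / 3.101² = 1.037×10^7 N
Factor of safety n = P_cr / P = 10368 / 6100 = 1.70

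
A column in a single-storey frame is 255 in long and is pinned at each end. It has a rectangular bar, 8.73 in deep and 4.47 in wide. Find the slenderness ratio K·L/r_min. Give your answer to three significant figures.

Buckling occurs about the weak axis: I_min = h·b³/12 with b = 4.47 in (the shorter side).
I_min = 8.73×4.47³/12 = 64.98 in⁴
A = 39.02 in²;  r_min = √(I/A) = √(64.98/39.02) = 1.290 in
L_e = K·L = 1 × 255 = 255.0 in
λ = L_e / r_min = 255.00 / 1.290 = 198

λ ≈ 198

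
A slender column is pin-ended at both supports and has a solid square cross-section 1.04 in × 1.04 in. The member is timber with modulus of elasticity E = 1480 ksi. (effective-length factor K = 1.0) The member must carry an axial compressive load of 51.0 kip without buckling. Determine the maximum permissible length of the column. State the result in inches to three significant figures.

L_max ≈ 5.28 in

I = a⁴/12 = 1.04⁴/12 = 9.749×10^-2 in⁴
At the buckling limit P_cr = P = 5.100×10^4 lb
From P_cr = π²EI/(K·L)²:  L = (1/K)·√(π²EI/P_cr) = (1/1)·√(π²×1.48×10^6×9.749×10^-2/5.100×10^4)
L = 5.28 in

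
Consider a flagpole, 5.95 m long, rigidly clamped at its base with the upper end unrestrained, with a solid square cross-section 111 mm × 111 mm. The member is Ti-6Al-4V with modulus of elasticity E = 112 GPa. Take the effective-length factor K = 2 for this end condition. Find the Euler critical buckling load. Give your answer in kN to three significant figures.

I = a⁴/12 = 111⁴/12 = 1.265×10^7 mm⁴
I = 1.265×10^7 mm⁴ = 1.265×10^-5 m⁴
Effective length L_e = K·L = 2 × 5.95 = 11.90 m
P_cr = π²EI / L_e² = π² × 112×10⁹ × 1.265×10^-5 / 11.90² = 9.875×10^4 N

P_cr ≈ 98.7 kN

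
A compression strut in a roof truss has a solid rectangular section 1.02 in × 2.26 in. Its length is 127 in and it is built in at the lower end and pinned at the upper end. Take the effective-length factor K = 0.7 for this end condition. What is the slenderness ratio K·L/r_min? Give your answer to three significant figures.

For a rectangle r_min = b/√12 = 1.02/√12 = 0.2944 in
L_e = K·L = 0.7 × 127 = 88.90 in
λ = L_e / r_min = 88.900 / 0.2944 = 302

λ ≈ 302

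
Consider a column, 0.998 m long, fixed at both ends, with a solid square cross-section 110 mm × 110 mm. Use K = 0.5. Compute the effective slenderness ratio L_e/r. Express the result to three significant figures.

I = a⁴/12 = 110⁴/12 = 1.220×10^7 mm⁴
A = 1.210×10^4 mm²;  r_min = √(I/A) = √(1.220×10^7/1.210×10^4) = 31.75 mm
L_e = K·L = 0.5 × 0.998 m = 0.4990 m = 499.00 mm
λ = L_e / r_min = 499.00 / 31.75 = 15.7

λ ≈ 15.7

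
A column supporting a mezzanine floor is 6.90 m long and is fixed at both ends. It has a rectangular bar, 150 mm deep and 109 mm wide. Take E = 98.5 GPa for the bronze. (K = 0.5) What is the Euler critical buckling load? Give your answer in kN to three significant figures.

P_cr ≈ 1320 kN

Buckling occurs about the weak axis: I_min = h·b³/12 with b = 109 mm (the shorter side).
I_min = 150×109³/12 = 1.619×10^7 mm⁴
I = 1.619×10^7 mm⁴ = 1.619×10^-5 m⁴
Effective length L_e = K·L = 0.5 × 6.90 = 3.450 m
P_cr = π²EI / L_e² = π² × 98.5×10⁹ × 1.619×10^-5 / 3.450² = 1.322×10^6 N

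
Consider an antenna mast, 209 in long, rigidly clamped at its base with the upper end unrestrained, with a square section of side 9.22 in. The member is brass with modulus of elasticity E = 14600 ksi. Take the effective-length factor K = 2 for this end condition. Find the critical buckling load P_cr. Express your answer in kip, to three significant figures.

I = a⁴/12 = 9.22⁴/12 = 602.2 in⁴
Effective length L_e = K·L = 2 × 209 = 418.0 in
P_cr = π²EI / L_e² = π² × 14600×10³ × 602.2 / 418.0² = 4.966×10^5 lb

P_cr ≈ 497 kip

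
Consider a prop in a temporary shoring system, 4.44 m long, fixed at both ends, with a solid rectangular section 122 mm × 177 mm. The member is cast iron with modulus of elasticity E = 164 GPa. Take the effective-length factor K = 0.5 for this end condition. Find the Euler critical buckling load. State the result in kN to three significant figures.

Buckling occurs about the weak axis: I_min = h·b³/12 with b = 122 mm (the shorter side).
I_min = 177×122³/12 = 2.678×10^7 mm⁴
I = 2.678×10^7 mm⁴ = 2.678×10^-5 m⁴
Effective length L_e = K·L = 0.5 × 4.44 = 2.220 m
P_cr = π²EI / L_e² = π² × 164×10⁹ × 2.678×10^-5 / 2.220² = 8.796×10^6 N

P_cr ≈ 8800 kN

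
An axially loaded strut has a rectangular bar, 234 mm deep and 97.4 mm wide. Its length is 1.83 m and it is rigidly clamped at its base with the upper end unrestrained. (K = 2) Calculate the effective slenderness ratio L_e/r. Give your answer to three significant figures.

λ ≈ 130

Buckling occurs about the weak axis: I_min = h·b³/12 with b = 97.4 mm (the shorter side).
I_min = 234×97.4³/12 = 1.802×10^7 mm⁴
A = 2.279×10^4 mm²;  r_min = √(I/A) = √(1.802×10^7/2.279×10^4) = 28.12 mm
L_e = K·L = 2 × 1.83 m = 3.660 m = 3660.0 mm
λ = L_e / r_min = 3660.0 / 28.12 = 130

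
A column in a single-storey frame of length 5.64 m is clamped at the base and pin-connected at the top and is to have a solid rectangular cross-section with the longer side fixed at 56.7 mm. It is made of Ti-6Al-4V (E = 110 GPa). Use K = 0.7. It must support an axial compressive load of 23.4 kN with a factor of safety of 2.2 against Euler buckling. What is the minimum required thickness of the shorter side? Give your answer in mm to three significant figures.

Required P_cr = n·P = 2.2 × 23.4 = 51.48 kN
L_e = K·L = 0.7 × 5.64 = 3.948 m
Required I = P_cr·L_e²/(π²E) = 5.148×10^4 × 3.948² / (π² × 1.10×10^11) = 7.391×10^-7 m⁴
I_req = 7.391×10^5 mm⁴
Rectangle, weak axis: I_min = h·b³/12 with h = 56.7 mm fixed  ⇒  b = (12I/h)^(1/3) = 53.9 mm

b ≈ 53.9 mm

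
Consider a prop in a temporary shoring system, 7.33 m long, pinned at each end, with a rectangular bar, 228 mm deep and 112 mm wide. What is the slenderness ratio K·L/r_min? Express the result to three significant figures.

λ ≈ 227

For a rectangle r_min = b/√12 = 112/√12 = 32.33 mm
L_e = K·L = 1 × 7.33 m = 7.330 m = 7330.0 mm
λ = L_e / r_min = 7330.0 / 32.33 = 227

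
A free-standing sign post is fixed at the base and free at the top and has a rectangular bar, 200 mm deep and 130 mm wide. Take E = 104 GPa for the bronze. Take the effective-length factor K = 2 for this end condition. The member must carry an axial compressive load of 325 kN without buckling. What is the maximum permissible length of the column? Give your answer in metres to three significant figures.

Buckling occurs about the weak axis: I_min = h·b³/12 with b = 130 mm (the shorter side).
I_min = 200×130³/12 = 3.662×10^7 mm⁴
I = 3.662×10^-5 m⁴
At the buckling limit P_cr = P = 3.250×10^5 N
From P_cr = π²EI/(K·L)²:  L = (1/K)·√(π²EI/P_cr) = (1/2)·√(π²×1.04×10^11×3.662×10^-5/3.250×10^5)
L = 5.38 m

L_max ≈ 5.38 m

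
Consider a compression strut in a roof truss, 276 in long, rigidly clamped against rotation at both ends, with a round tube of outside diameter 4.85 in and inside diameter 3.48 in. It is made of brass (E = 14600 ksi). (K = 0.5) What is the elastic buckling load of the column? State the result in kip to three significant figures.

d_o = 4.85 in, d_i = 3.48 in
I = π(d_o⁴ − d_i⁴)/64 = π(4.85⁴ − 3.480⁴)/64 = 19.96 in⁴
Effective length L_e = K·L = 0.5 × 276 = 138.0 in
P_cr = π²EI / L_e² = π² × 14600×10³ × 19.96 / 138.0² = 1.510×10^5 lb

P_cr ≈ 151 kip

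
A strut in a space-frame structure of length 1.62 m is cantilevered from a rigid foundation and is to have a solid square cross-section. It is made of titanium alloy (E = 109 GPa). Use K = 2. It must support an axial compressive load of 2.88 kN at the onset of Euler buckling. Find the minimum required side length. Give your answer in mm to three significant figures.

a ≈ 24.1 mm

L_e = K·L = 2 × 1.62 = 3.240 m
Required I = P_cr·L_e²/(π²E) = 2.880×10^3 × 3.240² / (π² × 1.09×10^11) = 2.810×10^-8 m⁴
I_req = 2.810×10^4 mm⁴
Solid square: I = a⁴/12  ⇒  a = (12I)^(1/4) = (12×2.810×10^4)^(1/4) = 24.1 mm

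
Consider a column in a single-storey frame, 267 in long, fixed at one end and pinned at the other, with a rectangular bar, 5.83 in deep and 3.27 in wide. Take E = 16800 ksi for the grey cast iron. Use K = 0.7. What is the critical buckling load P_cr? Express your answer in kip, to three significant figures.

P_cr ≈ 80.6 kip

Buckling occurs about the weak axis: I_min = h·b³/12 with b = 3.27 in (the shorter side).
I_min = 5.83×3.27³/12 = 16.99 in⁴
Effective length L_e = K·L = 0.7 × 267 = 186.9 in
P_cr = π²EI / L_e² = π² × 16800×10³ × 16.99 / 186.9² = 8.063×10^4 lb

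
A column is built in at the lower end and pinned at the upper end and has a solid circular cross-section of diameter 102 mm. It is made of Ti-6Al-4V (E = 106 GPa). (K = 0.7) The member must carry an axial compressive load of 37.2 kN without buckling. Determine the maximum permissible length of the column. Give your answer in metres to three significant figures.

L_max ≈ 17.5 m

I = πd⁴/64 = π×102⁴/64 = 5.313×10^6 mm⁴
I = 5.313×10^-6 m⁴
At the buckling limit P_cr = P = 3.720×10^4 N
From P_cr = π²EI/(K·L)²:  L = (1/K)·√(π²EI/P_cr) = (1/0.7)·√(π²×1.06×10^11×5.313×10^-6/3.720×10^4)
L = 17.5 m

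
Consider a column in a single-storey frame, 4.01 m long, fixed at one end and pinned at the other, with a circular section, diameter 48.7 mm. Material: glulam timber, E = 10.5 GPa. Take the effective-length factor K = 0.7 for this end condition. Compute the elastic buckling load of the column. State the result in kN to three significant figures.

I = πd⁴/64 = π×48.7⁴/64 = 2.761×10^5 mm⁴
I = 2.761×10^5 mm⁴ = 2.761×10^-7 m⁴
Effective length L_e = K·L = 0.7 × 4.01 = 2.807 m
P_cr = π²EI / L_e² = π² × 10.5×10⁹ × 2.761×10^-7 / 2.807² = 3.632×10^3 N

P_cr ≈ 3.63 kN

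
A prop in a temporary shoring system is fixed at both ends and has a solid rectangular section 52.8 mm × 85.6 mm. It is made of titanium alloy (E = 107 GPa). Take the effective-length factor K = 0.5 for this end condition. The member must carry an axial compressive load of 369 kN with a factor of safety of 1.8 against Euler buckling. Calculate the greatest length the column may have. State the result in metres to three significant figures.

Buckling occurs about the weak axis: I_min = h·b³/12 with b = 52.8 mm (the shorter side).
I_min = 85.6×52.8³/12 = 1.050×10^6 mm⁴
I = 1.050×10^-6 m⁴
Required critical load P_cr = n·P = 1.8 × 369 = 664.2 kN = 6.642×10^5 N
From P_cr = π²EI/(K·L)²:  L = (1/K)·√(π²EI/P_cr) = (1/0.5)·√(π²×1.07×10^11×1.050×10^-6/6.642×10^5)
L = 2.58 m

L_max ≈ 2.58 m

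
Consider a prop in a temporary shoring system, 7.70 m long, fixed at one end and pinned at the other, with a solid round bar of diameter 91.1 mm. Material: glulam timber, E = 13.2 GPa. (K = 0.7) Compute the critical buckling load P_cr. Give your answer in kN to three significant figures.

P_cr ≈ 15.2 kN

I = πd⁴/64 = π×91.1⁴/64 = 3.381×10^6 mm⁴
I = 3.381×10^6 mm⁴ = 3.381×10^-6 m⁴
Effective length L_e = K·L = 0.7 × 7.70 = 5.390 m
P_cr = π²EI / L_e² = π² × 13.2×10⁹ × 3.381×10^-6 / 5.390² = 1.516×10^4 N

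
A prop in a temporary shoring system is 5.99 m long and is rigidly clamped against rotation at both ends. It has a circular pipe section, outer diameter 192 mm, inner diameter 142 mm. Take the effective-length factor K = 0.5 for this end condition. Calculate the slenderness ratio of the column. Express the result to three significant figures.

d_o = 192 mm, d_i = 142 mm
I = π(d_o⁴ − d_i⁴)/64 = π(192⁴ − 142.0⁴)/64 = 4.675×10^7 mm⁴
A = 1.312×10^4 mm²;  r_min = √(I/A) = √(4.675×10^7/1.312×10^4) = 59.70 mm
L_e = K·L = 0.5 × 5.99 m = 2.995 m = 2995.0 mm
λ = L_e / r_min = 2995.0 / 59.70 = 50.2

λ ≈ 50.2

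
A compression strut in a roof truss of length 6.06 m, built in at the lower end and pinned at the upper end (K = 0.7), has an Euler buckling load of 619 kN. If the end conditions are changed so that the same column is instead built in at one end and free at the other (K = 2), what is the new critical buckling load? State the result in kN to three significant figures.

P_cr ≈ 75.8 kN

P_cr ∝ 1/K², so P_cr,new = P_cr,old × (K_old/K_new)² = 619 × (0.7/2)²
= 619 × 0.1225 = 75.8 kN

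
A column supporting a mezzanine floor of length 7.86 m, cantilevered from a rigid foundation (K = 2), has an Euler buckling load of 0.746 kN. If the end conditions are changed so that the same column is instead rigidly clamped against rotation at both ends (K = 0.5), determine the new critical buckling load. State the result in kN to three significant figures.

P_cr ∝ 1/K², so P_cr,new = P_cr,old × (K_old/K_new)² = 0.746 × (2/0.5)²
= 0.746 × 16.00 = 11.9 kN

P_cr ≈ 11.9 kN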